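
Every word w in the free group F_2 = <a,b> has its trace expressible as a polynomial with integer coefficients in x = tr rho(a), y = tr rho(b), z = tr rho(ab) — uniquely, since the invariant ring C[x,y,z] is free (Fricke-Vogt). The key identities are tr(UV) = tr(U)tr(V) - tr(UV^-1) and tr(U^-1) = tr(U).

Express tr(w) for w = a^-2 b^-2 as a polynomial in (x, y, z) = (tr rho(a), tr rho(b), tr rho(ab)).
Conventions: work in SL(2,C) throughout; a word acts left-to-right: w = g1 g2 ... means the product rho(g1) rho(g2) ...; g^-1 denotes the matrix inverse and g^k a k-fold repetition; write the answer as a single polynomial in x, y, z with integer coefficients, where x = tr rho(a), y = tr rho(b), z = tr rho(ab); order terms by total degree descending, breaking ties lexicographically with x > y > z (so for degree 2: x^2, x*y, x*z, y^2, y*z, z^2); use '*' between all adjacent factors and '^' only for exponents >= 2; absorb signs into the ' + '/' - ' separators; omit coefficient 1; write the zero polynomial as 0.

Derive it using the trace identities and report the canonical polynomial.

x*y*z - x^2 - y^2 + 2

trace(b^-1) = trace(b) = y
use: trace(b^-2) = trace(b^-1) * trace(b) - trace(1) = y^2 - 2
apply: trace(a b^-1) = trace(a) * trace(b) - trace(a b) = x*y - z
trace(b^-2 a) = trace(a b^-1) * trace(b) - trace(a) = x*y^2 - y*z - x
trace(b^-2 a^-1) = trace(b^-2) * trace(a) - trace(b^-2 a) = y*z - x
use: trace(a^-2 b^-2) = trace(b^-2 a^-1) * trace(a) - trace(b^-2) = x*y*z - x^2 - y^2 + 2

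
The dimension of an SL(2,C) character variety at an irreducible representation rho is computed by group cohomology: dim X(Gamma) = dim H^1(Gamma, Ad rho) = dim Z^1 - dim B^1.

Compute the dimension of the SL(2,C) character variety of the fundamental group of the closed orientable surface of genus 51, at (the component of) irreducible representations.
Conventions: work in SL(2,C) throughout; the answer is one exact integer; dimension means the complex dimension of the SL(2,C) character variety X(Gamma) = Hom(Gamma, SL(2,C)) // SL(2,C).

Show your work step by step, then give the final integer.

300

pi_1 of the closed genus-51 surface has 102 generators bound by the single product-of-commutators relator.
Unconstrained cocycle data is one sl_2 vector per generator (306 dimensions), cut by the relator condition d_2(z) = 0.
H^2 = coker(d_2) is dual to H^0 = 0 at irreducible rho (Poincare duality), so d_2 is onto: dim Z^1 = 303.
dim B^1 = 3 (coboundaries, injective at irreducible rho).
dim X = dim H^1 = 303 - 3 = 300.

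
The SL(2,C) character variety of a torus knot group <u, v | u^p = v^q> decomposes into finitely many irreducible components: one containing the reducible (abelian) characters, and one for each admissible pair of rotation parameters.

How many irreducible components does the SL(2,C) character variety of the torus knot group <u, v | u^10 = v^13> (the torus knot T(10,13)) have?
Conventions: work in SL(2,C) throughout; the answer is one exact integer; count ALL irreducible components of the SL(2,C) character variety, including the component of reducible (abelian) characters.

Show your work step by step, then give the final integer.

55

For T(10,13): irreducibility forces the central element u^10 = v^13 to one of +I, -I.
So on each irreducible component the traces are pinned: tr(u) = 2*cos(pi*alpha/10) with 1 <= alpha <= 9, tr(v) = 2*cos(pi*beta/13) with 1 <= beta <= 12.
The two central values (-1)^alpha I and (-1)^beta I must be the same matrix, so alpha and beta share a parity.
Enumerate parity-matched pairs: 5*6 odd-odd plus 4*6 even-even gives 54.
That is 54 components of irreducible characters, and with the reducible (abelian) component the total is 55.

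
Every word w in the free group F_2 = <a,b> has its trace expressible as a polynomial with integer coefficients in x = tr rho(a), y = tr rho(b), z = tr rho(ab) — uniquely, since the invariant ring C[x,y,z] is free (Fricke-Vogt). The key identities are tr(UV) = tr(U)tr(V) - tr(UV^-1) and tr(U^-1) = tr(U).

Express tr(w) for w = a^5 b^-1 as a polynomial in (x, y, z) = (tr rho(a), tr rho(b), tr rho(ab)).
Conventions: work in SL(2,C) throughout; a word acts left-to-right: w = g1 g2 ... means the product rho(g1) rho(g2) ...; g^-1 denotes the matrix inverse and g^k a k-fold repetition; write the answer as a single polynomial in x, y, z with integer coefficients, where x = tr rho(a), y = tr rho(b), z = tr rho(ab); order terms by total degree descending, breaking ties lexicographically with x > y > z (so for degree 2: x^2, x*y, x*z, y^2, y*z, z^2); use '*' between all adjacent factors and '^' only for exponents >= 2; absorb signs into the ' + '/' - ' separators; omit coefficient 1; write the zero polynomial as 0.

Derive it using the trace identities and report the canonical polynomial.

reduce: trace(a^2) = trace(a)*trace(a) - trace(1)   [square of a] = x^2 - 2
reduce: trace(a^3) = trace(a)*trace(a^2) - trace(a)   [square of a] = x^3 - 3*x
trace(a^4) = trace(a)*trace(a^3) - trace(a^2)   [square of a] = x^4 - 4*x^2 + 2
so trace(a^5) = trace(a)*trace(a^4) - trace(a^3)   [square of a] = x^5 - 5*x^3 + 5*x
reduce: trace(a b a) = trace(a)*trace(b a) - trace(b)   [square of a] = x*z - y
reduce: trace(a^2 b a) = trace(a)*trace(a b a) - trace(a b)   [square of a] = x^2*z - x*y - z
trace(b a^4) = trace(a)*trace(a^2 b a) - trace(a^2 b)   [square of a] = x^3*z - x^2*y - 2*x*z + y
trace(a^5 b) = trace(a)*trace(b a^4) - trace(b a^3)   [square of a] = x^4*z - x^3*y - 3*x^2*z + 2*x*y + z
reduce: trace(a^5 b^-1) = trace(a^5)*trace(b) - trace(a^5 b)   [inverse elimination on b] = x^5*y - x^4*z - 4*x^3*y + 3*x^2*z + 3*x*y - z

x^5*y - x^4*z - 4*x^3*y + 3*x^2*z + 3*x*y - z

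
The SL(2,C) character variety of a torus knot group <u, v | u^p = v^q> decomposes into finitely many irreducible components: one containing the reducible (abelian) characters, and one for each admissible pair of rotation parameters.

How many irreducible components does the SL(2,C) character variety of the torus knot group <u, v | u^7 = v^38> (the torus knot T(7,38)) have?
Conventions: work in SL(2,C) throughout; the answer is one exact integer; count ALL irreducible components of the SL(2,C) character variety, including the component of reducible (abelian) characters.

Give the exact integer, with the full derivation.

Gamma = < u, v | u^7 = v^38 > (torus knot T(7,38)); the central element u^7 = v^38 acts as +I or -I in any irreducible SL(2,C) representation.
So on each irreducible component the traces are pinned: tr(u) = 2*cos(pi*alpha/7) with 1 <= alpha <= 6, tr(v) = 2*cos(pi*beta/38) with 1 <= beta <= 37.
u^7 = (-1)^alpha I and v^38 = (-1)^beta I must agree, so alpha and beta have equal parity.
count pairs: odd alpha (3 choices) x odd beta (19), plus even alpha (3) x even beta (18): 3*19 + 3*18 = 111.
components with irreducible characters: 111; plus the single component of reducible (abelian) characters: total 112.

112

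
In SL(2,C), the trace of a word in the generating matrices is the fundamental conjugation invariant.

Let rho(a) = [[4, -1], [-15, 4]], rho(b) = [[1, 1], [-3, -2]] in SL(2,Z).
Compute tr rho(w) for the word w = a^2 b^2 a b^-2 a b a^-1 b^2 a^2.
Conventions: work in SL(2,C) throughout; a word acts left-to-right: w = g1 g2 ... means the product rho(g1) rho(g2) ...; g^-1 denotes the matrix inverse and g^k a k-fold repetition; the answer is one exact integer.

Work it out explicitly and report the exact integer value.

-12159496

rho(a) = [[4, -1], [-15, 4]]
... * rho(a) = [[4, -1], [-15, 4]]  ->  [[31, -8], [-120, 31]]
... * rho(b) = [[1, 1], [-3, -2]]  ->  [[55, 47], [-213, -182]]
... * rho(b) = [[1, 1], [-3, -2]]  ->  [[-86, -39], [333, 151]]
... * rho(a) = [[4, -1], [-15, 4]]  ->  [[241, -70], [-933, 271]]
... * rho(b^-1) = [[-2, -1], [3, 1]]  ->  [[-692, -311], [2679, 1204]]
... * rho(b^-1) = [[-2, -1], [3, 1]]  ->  [[451, 381], [-1746, -1475]]
... * rho(a) = [[4, -1], [-15, 4]]  ->  [[-3911, 1073], [15141, -4154]]
... * rho(b) = [[1, 1], [-3, -2]]  ->  [[-7130, -6057], [27603, 23449]]
... * rho(a^-1) = [[4, 1], [15, 4]]  ->  [[-119375, -31358], [462147, 121399]]
... * rho(b) = [[1, 1], [-3, -2]]  ->  [[-25301, -56659], [97950, 219349]]
... * rho(b) = [[1, 1], [-3, -2]]  ->  [[144676, 88017], [-560097, -340748]]
... * rho(a) = [[4, -1], [-15, 4]]  ->  [[-741551, 207392], [2870832, -802895]]
... * rho(a) = [[4, -1], [-15, 4]]  ->  [[-6077084, 1571119], [23526753, -6082412]]
tr = -6077084 + -6082412 = -12159496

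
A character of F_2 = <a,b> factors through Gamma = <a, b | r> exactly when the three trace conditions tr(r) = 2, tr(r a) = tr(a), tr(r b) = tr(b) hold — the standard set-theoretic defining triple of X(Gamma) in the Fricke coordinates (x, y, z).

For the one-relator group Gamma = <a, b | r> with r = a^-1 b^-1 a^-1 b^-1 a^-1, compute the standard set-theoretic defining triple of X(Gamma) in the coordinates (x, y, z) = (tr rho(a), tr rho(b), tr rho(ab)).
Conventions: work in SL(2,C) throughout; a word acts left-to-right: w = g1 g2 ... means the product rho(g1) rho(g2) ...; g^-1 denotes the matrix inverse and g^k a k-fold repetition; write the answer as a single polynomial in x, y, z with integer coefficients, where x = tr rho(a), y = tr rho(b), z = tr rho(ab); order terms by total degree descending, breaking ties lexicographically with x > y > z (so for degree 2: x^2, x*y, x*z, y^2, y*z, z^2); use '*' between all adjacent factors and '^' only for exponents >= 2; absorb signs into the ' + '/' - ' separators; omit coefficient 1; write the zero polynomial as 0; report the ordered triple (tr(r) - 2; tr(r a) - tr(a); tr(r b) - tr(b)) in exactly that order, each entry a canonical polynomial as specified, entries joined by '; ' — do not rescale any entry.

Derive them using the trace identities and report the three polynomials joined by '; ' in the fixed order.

apply: tr(a^-1) = tr(a) = x
tr(a^-1 b) = tr(b)*tr(a) - tr(b a) = x*y - z
use: tr(b^-1 a^-1) = tr(a^-1)*tr(b) - tr(a^-1 b) = z
apply: tr(b^-1 a^-2) = tr(b^-1 a^-1)*tr(a) - tr(b^-1) = x*z - y
apply: tr(a^-2 b^-1 a^-1) = tr(b^-1 a^-2)*tr(a) - tr(b^-1 a^-1) = x^2*z - x*y - z
use: tr(a^-1 b a^-1) = tr(a^-1 b)*tr(a) - tr(a^-1 b a) = x^2*y - x*z - y
use: tr(a^-1 b a^-2) = tr(a^-1 b a^-1)*tr(a) - tr(a^-1 b) = x^3*y - x^2*z - 2*x*y + z
apply: tr(b^2) = tr(b)*tr(b) - tr(1) = y^2 - 2
tr(b^2 a) = tr(b)*tr(a b) - tr(a) = y*z - x
tr(b a^-1 b) = tr(b^2)*tr(a) - tr(b^2 a) = x*y^2 - y*z - x
apply: tr(b a b a) = tr(a b)*tr(a b) - tr(1)   [split at repeated a] = z^2 - 2
tr(b a^-1 b a) = tr(b a b)*tr(a) - tr(b a b a) = x*y*z - x^2 - z^2 + 2
use: tr(b a^-1 b a^-1) = tr(b a^-1 b)*tr(a) - tr(b a^-1 b a) = x^2*y^2 - 2*x*y*z + z^2 - 2
use: tr(a^-1 b a^-2 b) = tr(b a^-1 b a^-1)*tr(a) - tr(b a^-1 b) = x^3*y^2 - 2*x^2*y*z - x*y^2 + x*z^2 + y*z - x
apply: tr(a^-2 b^-1 a^-1 b) = tr(a^-1 b a^-2)*tr(b) - tr(a^-1 b a^-2 b) = x^2*y*z - x*y^2 - x*z^2 + x
apply: tr(a^-1 b^-1 a^-1 b^-1 a^-1) = tr(a^-2 b^-1 a^-1)*tr(b) - tr(a^-2 b^-1 a^-1 b) = x*z^2 - y*z - x
tr(b^-1 a b a^-1) = tr(a b a^-1)*tr(b) - tr(a b a^-1 b)  (eliminate b^-1) = -x*y*z + x^2 + y^2 + z^2 - 2
tr(b a^-1 b^-2 a) = tr(b^-1 a b a^-1)*tr(b) - tr(b^-1 a b a^-1 b)  (eliminate b^-1) = -x*y^2*z + x^2*y + y^3 + y*z^2 - 3*y
tr(b^-1 a^-1 b a^-1 b^-1) = tr(b a^-1 b^-2)*tr(a) - tr(b a^-1 b^-2 a)  (eliminate a^-1) = x*y^2*z - x^2*y - y^3 - y*z^2 + x*z + 3*y
use: tr(b^2 a b) = tr(b)*tr(a b^2) - tr(a b)  (reduce the b square) = y^2*z - x*y - z
apply: tr(b^2 a b a) = tr(b)*tr(a b a b) - tr(a b a)  (reduce the b square) = y*z^2 - x*z - y
tr(b a b a^-1 b) = tr(b^2 a b)*tr(a) - tr(b^2 a b a)  (eliminate a^-1) = x*y^2*z - x^2*y - y*z^2 + y
use: tr(b a b a b a) = tr(a b a b)*tr(a b) - tr(b a)  (split on a) = z^3 - 3*z
tr(b a b a^-1 b a) = tr(b a b a b)*tr(a) - tr(b a b a b a)  (eliminate a^-1) = x*y*z^2 - x^2*z - z^3 - x*y + 3*z
use: tr(a^-1 b a^-1 b a b) = tr(b a b a^-1 b)*tr(a) - tr(b a b a^-1 b a)  (eliminate a^-1) = x^2*y^2*z - x^3*y - 2*x*y*z^2 + x^2*z + z^3 + 2*x*y - 3*z
tr(a b^-1 a^-1 b a^-1 b) = tr(a^-1 b a^-1 b a)*tr(b) - tr(a^-1 b a^-1 b a b)  (eliminate b^-1) = -x^2*y^2*z + x^3*y + x*y^3 + 2*x*y*z^2 - x^2*z - y^2*z - z^3 - 3*x*y + 3*z
tr(b^-1 a^-1 b a^-1 b^-1 a) = tr(a b^-1 a^-1 b a^-1)*tr(b) - tr(a b^-1 a^-1 b a^-1 b)  (eliminate b^-1) = x^2*y^2*z - x^3*y - x*y^3 - 2*x*y*z^2 + x^2*z + y^2*z + z^3 + 4*x*y - 3*z
tr(a^-1 b^-1 a^-1 b^-1 a^-1 b) = tr(b^-1 a^-1 b a^-1 b^-1)*tr(a) - tr(b^-1 a^-1 b a^-1 b^-1 a)  (eliminate a^-1) = x*y*z^2 - y^2*z - z^3 - x*y + 3*z
assemble the triple (tr(r) - 2; tr(r a) - x; tr(r b) - y)

x*z^2 - y*z - x - 2; z^2 - x - 2; x*y*z^2 - y^2*z - z^3 - x*y - y + 3*z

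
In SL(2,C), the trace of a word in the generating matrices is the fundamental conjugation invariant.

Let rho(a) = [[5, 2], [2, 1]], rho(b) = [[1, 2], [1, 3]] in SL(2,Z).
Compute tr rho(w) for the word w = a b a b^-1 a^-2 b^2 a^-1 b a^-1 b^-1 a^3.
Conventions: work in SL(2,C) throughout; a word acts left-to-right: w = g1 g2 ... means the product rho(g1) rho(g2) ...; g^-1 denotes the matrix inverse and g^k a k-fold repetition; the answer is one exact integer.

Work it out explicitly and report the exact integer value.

471076850

rho(a) = [[5, 2], [2, 1]]
... * rho(b) = [[1, 2], [1, 3]]  ->  [[7, 16], [3, 7]]
... * rho(a) = [[5, 2], [2, 1]]  ->  [[67, 30], [29, 13]]
... * rho(b^-1) = [[3, -2], [-1, 1]]  ->  [[171, -104], [74, -45]]
... * rho(a^-1) = [[1, -2], [-2, 5]]  ->  [[379, -862], [164, -373]]
... * rho(a^-1) = [[1, -2], [-2, 5]]  ->  [[2103, -5068], [910, -2193]]
... * rho(b) = [[1, 2], [1, 3]]  ->  [[-2965, -10998], [-1283, -4759]]
... * rho(b) = [[1, 2], [1, 3]]  ->  [[-13963, -38924], [-6042, -16843]]
... * rho(a^-1) = [[1, -2], [-2, 5]]  ->  [[63885, -166694], [27644, -72131]]
... * rho(b) = [[1, 2], [1, 3]]  ->  [[-102809, -372312], [-44487, -161105]]
... * rho(a^-1) = [[1, -2], [-2, 5]]  ->  [[641815, -1655942], [277723, -716551]]
... * rho(b^-1) = [[3, -2], [-1, 1]]  ->  [[3581387, -2939572], [1549720, -1271997]]
... * rho(a) = [[5, 2], [2, 1]]  ->  [[12027791, 4223202], [5204606, 1827443]]
... * rho(a) = [[5, 2], [2, 1]]  ->  [[68585359, 28278784], [29677916, 12236655]]
... * rho(a) = [[5, 2], [2, 1]]  ->  [[399484363, 165449502], [172862890, 71592487]]
tr = 399484363 + 71592487 = 471076850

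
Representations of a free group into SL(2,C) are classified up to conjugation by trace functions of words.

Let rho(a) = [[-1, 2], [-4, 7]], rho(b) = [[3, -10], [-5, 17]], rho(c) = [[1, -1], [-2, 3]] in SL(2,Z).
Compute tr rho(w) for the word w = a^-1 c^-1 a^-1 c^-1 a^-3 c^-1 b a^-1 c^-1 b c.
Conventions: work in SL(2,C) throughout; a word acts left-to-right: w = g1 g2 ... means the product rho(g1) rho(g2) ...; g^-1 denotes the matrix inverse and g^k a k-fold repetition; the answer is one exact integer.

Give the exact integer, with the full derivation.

rho(a^-1) = [[7, -2], [4, -1]]
... * rho(c^-1) = [[3, 1], [2, 1]]  ->  [[17, 5], [10, 3]]
... * rho(a^-1) = [[7, -2], [4, -1]]  ->  [[139, -39], [82, -23]]
... * rho(c^-1) = [[3, 1], [2, 1]]  ->  [[339, 100], [200, 59]]
... * rho(a^-1) = [[7, -2], [4, -1]]  ->  [[2773, -778], [1636, -459]]
... * rho(a^-1) = [[7, -2], [4, -1]]  ->  [[16299, -4768], [9616, -2813]]
... * rho(a^-1) = [[7, -2], [4, -1]]  ->  [[95021, -27830], [56060, -16419]]
... * rho(c^-1) = [[3, 1], [2, 1]]  ->  [[229403, 67191], [135342, 39641]]
... * rho(b) = [[3, -10], [-5, 17]]  ->  [[352254, -1151783], [207821, -679523]]
... * rho(a^-1) = [[7, -2], [4, -1]]  ->  [[-2141354, 447275], [-1263345, 263881]]
... * rho(c^-1) = [[3, 1], [2, 1]]  ->  [[-5529512, -1694079], [-3262273, -999464]]
... * rho(b) = [[3, -10], [-5, 17]]  ->  [[-8118141, 26495777], [-4789499, 15631842]]
... * rho(c) = [[1, -1], [-2, 3]]  ->  [[-61109695, 87605472], [-36053183, 51685025]]
tr = -61109695 + 51685025 = -9424670

-9424670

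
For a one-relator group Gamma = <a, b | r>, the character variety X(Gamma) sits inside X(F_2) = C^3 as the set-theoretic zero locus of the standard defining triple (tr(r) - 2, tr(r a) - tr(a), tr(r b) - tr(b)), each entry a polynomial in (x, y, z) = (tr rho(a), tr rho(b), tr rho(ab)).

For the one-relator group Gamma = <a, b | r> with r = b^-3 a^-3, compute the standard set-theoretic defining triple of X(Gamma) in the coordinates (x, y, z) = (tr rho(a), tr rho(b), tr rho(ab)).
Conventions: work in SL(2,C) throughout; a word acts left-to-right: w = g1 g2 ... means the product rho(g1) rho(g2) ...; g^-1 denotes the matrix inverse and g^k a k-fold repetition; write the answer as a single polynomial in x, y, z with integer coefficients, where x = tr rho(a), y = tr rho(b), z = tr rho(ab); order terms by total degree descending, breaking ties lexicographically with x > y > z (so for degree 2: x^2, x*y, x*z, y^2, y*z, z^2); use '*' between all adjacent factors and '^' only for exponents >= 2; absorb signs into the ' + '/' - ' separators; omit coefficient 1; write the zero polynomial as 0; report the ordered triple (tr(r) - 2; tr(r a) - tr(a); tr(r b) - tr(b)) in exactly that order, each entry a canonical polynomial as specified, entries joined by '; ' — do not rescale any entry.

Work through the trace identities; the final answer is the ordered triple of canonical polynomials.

trace(a^-1) = trace(a) = x
trace(a^-1 b) = trace(b) * trace(a) - trace(b a)  (eliminate a^-1) = x*y - z
trace(b^-1 a^-1) = trace(a^-1) * trace(b) - trace(a^-1 b)  (eliminate b^-1) = z
next, trace(a^-1 b^-2) = trace(b^-1 a^-1) * trace(b) - trace(b^-1 a^-1 b)  (eliminate b^-1) = y*z - x
and trace(b^-2) = trace(b^-1) * trace(b) - trace(1)  (eliminate b^-1) = y^2 - 2
trace(a^-2 b^-2) = trace(a^-1 b^-2) * trace(a) - trace(a^-1 b^-2 a)  (eliminate a^-1) = x*y*z - x^2 - y^2 + 2
next, trace(a^-2 b^-1) = trace(a^-1 b^-1) * trace(a) - trace(a^-1 b^-1 a)  (eliminate a^-1) = x*z - y
trace(a^-1 b^-3 a^-1) = trace(a^-2 b^-2) * trace(b) - trace(a^-2 b^-1)  (eliminate b^-1) = x*y^2*z - x^2*y - y^3 - x*z + 3*y
and trace(a^-1 b^-3) = trace(b^-1 a^-1 b^-1) * trace(b) - trace(b^-1 a^-1)  (eliminate b^-1) = y^2*z - x*y - z
trace(b^-3 a^-3) = trace(a^-1 b^-3 a^-1) * trace(a) - trace(a^-1 b^-3)  (eliminate a^-1) = x^2*y^2*z - x^3*y - x*y^3 - x^2*z - y^2*z + 4*x*y + z
next, trace(a^-3 b^-1) = trace(a^-1 b^-1 a^-1) * trace(a) - trace(a^-1 b^-1)  (eliminate a^-1) = x^2*z - x*y - z
next, trace(a^-2) = trace(a^-1) * trace(a) - trace(1)  (eliminate a^-1) = x^2 - 2
next, trace(a^-3) = trace(a^-2) * trace(a) - trace(a^-1)  (eliminate a^-1) = x^3 - 3*x
next, trace(b^-2 a^-3) = trace(a^-3 b^-1) * trace(b) - trace(a^-3)  (eliminate b^-1) = x^2*y*z - x^3 - x*y^2 - y*z + 3*x
assemble the triple (trace(r) - 2; trace(r a) - x; trace(r b) - y)

x^2*y^2*z - x^3*y - x*y^3 - x^2*z - y^2*z + 4*x*y + z - 2; x*y^2*z - x^2*y - y^3 - x*z - x + 3*y; x^2*y*z - x^3 - x*y^2 - y*z + 3*x - y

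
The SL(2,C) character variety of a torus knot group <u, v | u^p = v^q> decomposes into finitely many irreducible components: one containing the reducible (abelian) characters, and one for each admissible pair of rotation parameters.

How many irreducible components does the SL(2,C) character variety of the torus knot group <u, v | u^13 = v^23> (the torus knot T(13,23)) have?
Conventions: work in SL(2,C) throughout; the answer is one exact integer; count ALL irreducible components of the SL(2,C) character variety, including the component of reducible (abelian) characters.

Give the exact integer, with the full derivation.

133

For T(13,23): irreducibility forces the central element u^13 = v^23 to one of +I, -I.
On an irreducible component, tr(u) is locked at 2*cos(pi*alpha/13) for some alpha in 1..12, and tr(v) at 2*cos(pi*beta/23) for some beta in 1..22.
Consistency of u^13 = (-1)^alpha I with v^23 = (-1)^beta I forces alpha = beta (mod 2).
count pairs: odd alpha (6 choices) x odd beta (11), plus even alpha (6) x even beta (11): 6*11 + 6*11 = 132.
components with irreducible characters: 132; plus the single component of reducible (abelian) characters: total 133.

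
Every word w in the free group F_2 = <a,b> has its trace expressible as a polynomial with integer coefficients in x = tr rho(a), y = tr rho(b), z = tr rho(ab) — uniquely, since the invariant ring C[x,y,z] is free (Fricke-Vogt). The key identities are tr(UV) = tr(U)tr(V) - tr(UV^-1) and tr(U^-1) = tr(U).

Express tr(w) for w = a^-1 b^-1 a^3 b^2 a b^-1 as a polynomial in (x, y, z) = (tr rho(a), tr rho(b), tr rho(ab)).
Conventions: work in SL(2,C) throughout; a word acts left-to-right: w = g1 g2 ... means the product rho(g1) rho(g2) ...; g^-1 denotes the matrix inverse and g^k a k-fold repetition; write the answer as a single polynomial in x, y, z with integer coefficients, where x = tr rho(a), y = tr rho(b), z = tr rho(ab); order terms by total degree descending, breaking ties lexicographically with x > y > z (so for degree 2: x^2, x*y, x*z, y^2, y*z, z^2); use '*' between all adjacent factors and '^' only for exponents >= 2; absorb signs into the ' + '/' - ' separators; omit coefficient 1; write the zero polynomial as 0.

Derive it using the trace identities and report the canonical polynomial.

x^3*y^2*z^2 - 2*x^4*y*z - x^2*y^3*z - x^2*y*z^3 + x^5 + x^3*y^2 + x^3*z^2 - x*y^2*z^2 + 7*x^2*y*z + y^3*z + y*z^3 - 5*x^3 - 2*x*y^2 - 2*x*z^2 - 4*y*z + 5*x

trace(b a^2) = trace(a) trace(b a) - trace(b)   [square of a] = x*z - y
apply: trace(a^3 b) = trace(a) trace(b a^2) - trace(b a)   [square of a] = x^2*z - x*y - z
trace(a^4 b) = trace(a) trace(a^2 b a) - trace(a^2 b)   [square of a] = x^3*z - x^2*y - 2*x*z + y
trace(a^2) = trace(a) trace(a) - trace(1)   [square of a] = x^2 - 2
trace(a^3) = trace(a) trace(a^2) - trace(a)   [square of a] = x^3 - 3*x
trace(a^4) = trace(a) trace(a^3) - trace(a^2)   [square of a] = x^4 - 4*x^2 + 2
use: trace(a^3 b^2 a) = trace(b) trace(a^4 b) - trace(a^4)   [square of b] = x^3*y*z - x^4 - x^2*y^2 - 2*x*y*z + 4*x^2 + y^2 - 2
apply: trace(b a b a) = trace(a b) trace(a b) - trace(1)   [split at a repeated a] = z^2 - 2
trace(b a b) = trace(b) trace(a b) - trace(a)   [square of b] = y*z - x
trace(a b a b a) = trace(a) trace(b a b a) - trace(b a b)   [square of a] = x*z^2 - y*z - x
use: trace(a^2 b a b a) = trace(a) trace(a b a b a) - trace(a b a b)   [square of a] = x^2*z^2 - x*y*z - x^2 - z^2 + 2
apply: trace(a b a^4 b) = trace(a) trace(a^2 b a b a) - trace(a^2 b a b)   [square of a] = x^3*z^2 - x^2*y*z - x^3 - 2*x*z^2 + y*z + 3*x
trace(a b a^4) = trace(a) trace(a^2 b a^2) - trace(a^2 b a)   [square of a] = x^4*z - x^3*y - 3*x^2*z + 2*x*y + z
trace(a^3 b^2 a b a) = trace(b) trace(a b a^4 b) - trace(a b a^4)   [square of b] = x^3*y*z^2 - x^4*z - x^2*y^2*z - 2*x*y*z^2 + 3*x^2*z + y^2*z + x*y - z
trace(b a b a b a) = trace(a b) trace(a b a b) - trace(a^-1 b^-1)   [split at a repeated a] = z^3 - 3*z
trace(b a b a b) = trace(b) trace(a b a b) - trace(a b a)   [square of b] = y*z^2 - x*z - y
trace(b a b a b a^2) = trace(a) trace(b a b a b a) - trace(b a b a b)   [square of a] = x*z^3 - y*z^2 - 2*x*z + y
use: trace(a b a b a^3 b) = trace(a) trace(b a b a b a^2) - trace(b a b a b a)   [square of a] = x^2*z^3 - x*y*z^2 - 2*x^2*z - z^3 + x*y + 3*z
use: trace(a^3 b^2 a b a b) = trace(b) trace(a b a b a^3 b) - trace(a b a b a^3)   [square of b] = x^2*y*z^3 - x^3*z^2 - x*y^2*z^2 - x^2*y*z - y*z^3 + x^3 + x*y^2 + 2*x*z^2 + 2*y*z - 3*x
trace(b^-1 a^3 b^2 a b a) = trace(a^3 b^2 a b a) trace(b) - trace(a^3 b^2 a b a b)   [inverse elimination on b] = x^3*y^2*z^2 - x^4*y*z - x^2*y^3*z - x^2*y*z^3 + x^3*z^2 - x*y^2*z^2 + 4*x^2*y*z + y^3*z + y*z^3 - x^3 - 2*x*z^2 - 3*y*z + 3*x
trace(a^-1 b^-1 a^3 b^2 a b) = trace(b^-1 a^3 b^2 a b) trace(a) - trace(b^-1 a^3 b^2 a b a)   [inverse elimination on a] = -x^3*y^2*z^2 + 2*x^4*y*z + x^2*y^3*z + x^2*y*z^3 - x^5 - x^3*y^2 - x^3*z^2 + x*y^2*z^2 - 6*x^2*y*z - y^3*z - y*z^3 + 5*x^3 + x*y^2 + 2*x*z^2 + 3*y*z - 5*x
trace(a^-1 b^-1 a^3 b^2 a b^-1) = trace(a^-1 b^-1 a^3 b^2 a) trace(b) - trace(a^-1 b^-1 a^3 b^2 a b)   [inverse elimination on b] = x^3*y^2*z^2 - 2*x^4*y*z - x^2*y^3*z - x^2*y*z^3 + x^5 + x^3*y^2 + x^3*z^2 - x*y^2*z^2 + 7*x^2*y*z + y^3*z + y*z^3 - 5*x^3 - 2*x*y^2 - 2*x*z^2 - 4*y*z + 5*x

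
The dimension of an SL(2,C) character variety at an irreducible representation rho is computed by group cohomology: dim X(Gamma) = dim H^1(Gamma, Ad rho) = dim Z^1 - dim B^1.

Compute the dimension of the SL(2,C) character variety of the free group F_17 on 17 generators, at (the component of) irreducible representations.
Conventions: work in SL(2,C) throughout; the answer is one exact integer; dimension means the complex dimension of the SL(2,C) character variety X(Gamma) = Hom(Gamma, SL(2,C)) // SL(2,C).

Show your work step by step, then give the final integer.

The free group F_17: 17 generators, no relators.
A cocycle picks one sl_2 vector per generator freely, giving dim Z^1 = 3*17 = 51.
Irreducibility makes the coboundary map sl_2 -> Z^1 injective (trivial centralizer), so dim B^1 = 3.
dim H^1 = 51 - 3 = 48, which is dim X.

48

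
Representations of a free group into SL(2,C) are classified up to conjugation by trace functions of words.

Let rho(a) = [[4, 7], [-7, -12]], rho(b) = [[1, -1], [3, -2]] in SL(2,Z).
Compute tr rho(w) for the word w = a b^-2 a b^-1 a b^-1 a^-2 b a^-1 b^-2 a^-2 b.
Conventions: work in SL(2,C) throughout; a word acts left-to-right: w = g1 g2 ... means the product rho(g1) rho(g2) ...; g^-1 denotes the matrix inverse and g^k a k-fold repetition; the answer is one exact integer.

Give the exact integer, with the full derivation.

rho(a) = [[4, 7], [-7, -12]]
... * rho(b^-1) = [[-2, 1], [-3, 1]]  ->  [[-29, 11], [50, -19]]
... * rho(b^-1) = [[-2, 1], [-3, 1]]  ->  [[25, -18], [-43, 31]]
... * rho(a) = [[4, 7], [-7, -12]]  ->  [[226, 391], [-389, -673]]
... * rho(b^-1) = [[-2, 1], [-3, 1]]  ->  [[-1625, 617], [2797, -1062]]
... * rho(a) = [[4, 7], [-7, -12]]  ->  [[-10819, -18779], [18622, 32323]]
... * rho(b^-1) = [[-2, 1], [-3, 1]]  ->  [[77975, -29598], [-134213, 50945]]
... * rho(a^-1) = [[-12, -7], [7, 4]]  ->  [[-1142886, -664217], [1967171, 1143271]]
... * rho(a^-1) = [[-12, -7], [7, 4]]  ->  [[9065113, 5343334], [-15603155, -9197113]]
... * rho(b) = [[1, -1], [3, -2]]  ->  [[25095115, -19751781], [-43194494, 33997381]]
... * rho(a^-1) = [[-12, -7], [7, 4]]  ->  [[-439403847, -254672929], [756315595, 438350982]]
... * rho(b^-1) = [[-2, 1], [-3, 1]]  ->  [[1642826481, -694076776], [-2827684136, 1194666577]]
... * rho(b^-1) = [[-2, 1], [-3, 1]]  ->  [[-1203422634, 948749705], [2071368541, -1633017559]]
... * rho(a^-1) = [[-12, -7], [7, 4]]  ->  [[21082319543, 12218957258], [-36287545405, -21031650023]]
... * rho(a^-1) = [[-12, -7], [7, 4]]  ->  [[-167455133710, -98700407769], [288228994699, 169886217743]]
... * rho(b) = [[1, -1], [3, -2]]  ->  [[-463556357017, 364855949248], [797887647928, -628001430185]]
tr = -463556357017 + -628001430185 = -1091557787202

-1091557787202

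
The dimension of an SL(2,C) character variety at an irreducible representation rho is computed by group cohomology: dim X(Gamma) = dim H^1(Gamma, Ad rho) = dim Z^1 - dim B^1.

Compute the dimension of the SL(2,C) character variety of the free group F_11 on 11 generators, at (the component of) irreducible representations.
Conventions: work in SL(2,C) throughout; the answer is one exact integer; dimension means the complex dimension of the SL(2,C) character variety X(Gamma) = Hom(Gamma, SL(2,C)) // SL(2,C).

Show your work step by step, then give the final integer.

The free group F_11: 11 generators, no relators.
So Z^1 = (sl_2)^11 in full: dim Z^1 = 33.
Irreducibility makes the coboundary map sl_2 -> Z^1 injective (trivial centralizer), so dim B^1 = 3.
Therefore dim X = 33 - 3 = 30.

30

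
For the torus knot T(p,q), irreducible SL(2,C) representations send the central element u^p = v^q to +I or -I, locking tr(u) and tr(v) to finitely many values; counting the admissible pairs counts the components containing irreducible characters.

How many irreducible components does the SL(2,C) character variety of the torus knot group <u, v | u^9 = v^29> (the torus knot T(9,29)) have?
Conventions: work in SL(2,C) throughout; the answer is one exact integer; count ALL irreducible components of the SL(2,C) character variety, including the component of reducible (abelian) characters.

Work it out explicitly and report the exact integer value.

In the torus knot group T(9,29), u^9 = v^29 is central, so an irreducible representation sends it to +I or -I (Schur).
This locks tr(u) to 2*cos(pi*alpha/9), alpha in 1..8, and tr(v) to 2*cos(pi*beta/29), beta in 1..28, on each component of irreducible characters.
u^9 = (-1)^alpha I and v^29 = (-1)^beta I must agree, so alpha and beta have equal parity.
count pairs: odd alpha (4 choices) x odd beta (14), plus even alpha (4) x even beta (14): 4*14 + 4*14 = 112.
components with irreducible characters: 112; plus the single component of reducible (abelian) characters: total 113.

113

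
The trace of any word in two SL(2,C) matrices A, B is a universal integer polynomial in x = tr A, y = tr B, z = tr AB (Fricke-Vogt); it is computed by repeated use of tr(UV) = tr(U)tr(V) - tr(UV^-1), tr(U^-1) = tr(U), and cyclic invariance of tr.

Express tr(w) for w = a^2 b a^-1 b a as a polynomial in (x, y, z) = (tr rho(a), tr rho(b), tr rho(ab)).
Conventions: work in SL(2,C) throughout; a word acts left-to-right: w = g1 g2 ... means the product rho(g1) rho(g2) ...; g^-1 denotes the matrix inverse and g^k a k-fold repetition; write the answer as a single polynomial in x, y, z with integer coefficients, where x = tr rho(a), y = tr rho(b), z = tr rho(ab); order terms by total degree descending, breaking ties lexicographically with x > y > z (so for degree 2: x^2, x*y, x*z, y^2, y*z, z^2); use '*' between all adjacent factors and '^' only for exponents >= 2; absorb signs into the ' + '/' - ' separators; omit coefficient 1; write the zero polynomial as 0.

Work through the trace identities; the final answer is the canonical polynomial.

tr(b^2 a) = tr(b) tr(a b) - tr(a)  (reduce the b square) = y*z - x
tr(b^2) = tr(b) tr(b) - tr(1)  (reduce the b square) = y^2 - 2
tr(a b^2 a) = tr(a) tr(b^2 a) - tr(b^2)  (reduce the a square) = x*y*z - x^2 - y^2 + 2
tr(b a^3 b) = tr(a) tr(a b^2 a) - tr(a b^2)  (reduce the a square) = x^2*y*z - x^3 - x*y^2 - y*z + 3*x
tr(b a b a) = tr(b a) tr(b a) - tr(1)  (split on b) = z^2 - 2
tr(a b a b a) = tr(a) tr(b a b a) - tr(b a b)  (reduce the a square) = x*z^2 - y*z - x
tr(b a^3 b a) = tr(a) tr(a b a b a) - tr(a b a b)  (reduce the a square) = x^2*z^2 - x*y*z - x^2 - z^2 + 2
tr(a^2 b a^-1 b a) = tr(b a^3 b) tr(a) - tr(b a^3 b a)  (eliminate a^-1) = x^3*y*z - x^4 - x^2*y^2 - x^2*z^2 + 4*x^2 + z^2 - 2

x^3*y*z - x^4 - x^2*y^2 - x^2*z^2 + 4*x^2 + z^2 - 2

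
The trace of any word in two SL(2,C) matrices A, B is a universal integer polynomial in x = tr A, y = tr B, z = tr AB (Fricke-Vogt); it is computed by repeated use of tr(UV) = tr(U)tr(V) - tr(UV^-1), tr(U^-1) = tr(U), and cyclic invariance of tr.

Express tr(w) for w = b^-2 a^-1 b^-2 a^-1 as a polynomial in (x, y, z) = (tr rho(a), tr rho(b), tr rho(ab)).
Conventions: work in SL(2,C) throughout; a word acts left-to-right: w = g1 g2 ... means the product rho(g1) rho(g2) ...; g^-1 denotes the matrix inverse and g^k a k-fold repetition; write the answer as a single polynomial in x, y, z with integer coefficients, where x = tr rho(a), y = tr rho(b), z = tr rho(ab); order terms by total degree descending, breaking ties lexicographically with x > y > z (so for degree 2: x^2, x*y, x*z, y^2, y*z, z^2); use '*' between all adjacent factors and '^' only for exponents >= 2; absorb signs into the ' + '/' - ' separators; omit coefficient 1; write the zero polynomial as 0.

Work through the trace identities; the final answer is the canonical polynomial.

trace(a^-1) = trace(a) = x
trace(a^-1 b) = trace(b) * trace(a) - trace(b a) = x*y - z
trace(a^-1 b^-1) = trace(a^-1) * trace(b) - trace(a^-1 b) = z
trace(b^-1 a^-1 b^-1) = trace(a^-1 b^-1) * trace(b) - trace(a^-1) = y*z - x
reduce: trace(b^-1 a b^-1) = trace(a b^-1) * trace(b) - trace(a) = x*y^2 - y*z - x
trace(a^2) = trace(a) * trace(a) - trace(1) = x^2 - 2
so trace(a^2 b) = trace(a) * trace(b a) - trace(b) = x*z - y
reduce: trace(a b^-1 a) = trace(a^2) * trace(b) - trace(a^2 b) = x^2*y - x*z - y
trace(a b a b) = trace(b a) * trace(b a) - trace(1)   [split at repeated b] = z^2 - 2
trace(a b^-1 a b) = trace(a b a) * trace(b) - trace(a b a b) = x*y*z - y^2 - z^2 + 2
trace(b^-1 a b^-1 a) = trace(a b^-1 a) * trace(b) - trace(a b^-1 a b) = x^2*y^2 - 2*x*y*z + z^2 - 2
trace(b^-1 a^-1 b^-1 a) = trace(b^-1 a b^-1) * trace(a) - trace(b^-1 a b^-1 a) = x*y*z - x^2 - z^2 + 2
trace(b^-1 a^-1 b^-1 a^-1) = trace(b^-1 a^-1 b^-1) * trace(a) - trace(b^-1 a^-1 b^-1 a) = z^2 - 2
trace(a^-1 b^-2 a^-1 b^-1) = trace(b^-1 a^-1 b^-1 a^-1) * trace(b) - trace(b^-1 a^-1 b^-1 a^-1 b) = y*z^2 - x*z - y
so trace(b^-2) = trace(b^-1) * trace(b) - trace(1) = y^2 - 2
trace(a^-1 b^-2 a^-1) = trace(b^-2 a^-1) * trace(a) - trace(b^-2) = x*y*z - x^2 - y^2 + 2
trace(b^-2 a^-1 b^-2 a^-1) = trace(a^-1 b^-2 a^-1 b^-1) * trace(b) - trace(a^-1 b^-2 a^-1) = y^2*z^2 - 2*x*y*z + x^2 - 2

y^2*z^2 - 2*x*y*z + x^2 - 2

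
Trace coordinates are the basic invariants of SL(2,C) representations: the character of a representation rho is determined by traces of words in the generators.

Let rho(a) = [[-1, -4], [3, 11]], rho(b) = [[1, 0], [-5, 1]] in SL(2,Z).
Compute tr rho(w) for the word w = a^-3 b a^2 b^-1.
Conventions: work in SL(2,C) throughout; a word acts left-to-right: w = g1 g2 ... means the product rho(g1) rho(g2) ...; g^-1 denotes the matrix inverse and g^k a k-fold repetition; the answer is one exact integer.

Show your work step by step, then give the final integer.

396010

rho(a^-1) = [[11, 4], [-3, -1]]
... * rho(a^-1) = [[11, 4], [-3, -1]]  ->  [[109, 40], [-30, -11]]
... * rho(a^-1) = [[11, 4], [-3, -1]]  ->  [[1079, 396], [-297, -109]]
... * rho(b) = [[1, 0], [-5, 1]]  ->  [[-901, 396], [248, -109]]
... * rho(a) = [[-1, -4], [3, 11]]  ->  [[2089, 7960], [-575, -2191]]
... * rho(a) = [[-1, -4], [3, 11]]  ->  [[21791, 79204], [-5998, -21801]]
... * rho(b^-1) = [[1, 0], [5, 1]]  ->  [[417811, 79204], [-115003, -21801]]
tr = 417811 + -21801 = 396010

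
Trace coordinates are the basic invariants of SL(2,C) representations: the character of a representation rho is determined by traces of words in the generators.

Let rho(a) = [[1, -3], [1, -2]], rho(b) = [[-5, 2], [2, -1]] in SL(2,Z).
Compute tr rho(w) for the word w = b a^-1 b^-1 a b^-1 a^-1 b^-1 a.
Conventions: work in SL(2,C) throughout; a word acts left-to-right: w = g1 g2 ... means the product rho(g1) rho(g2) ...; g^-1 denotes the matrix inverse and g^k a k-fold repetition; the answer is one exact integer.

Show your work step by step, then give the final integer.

rho(b) = [[-5, 2], [2, -1]]
... * rho(a^-1) = [[-2, 3], [-1, 1]]  ->  [[8, -13], [-3, 5]]
... * rho(b^-1) = [[-1, -2], [-2, -5]]  ->  [[18, 49], [-7, -19]]
... * rho(a) = [[1, -3], [1, -2]]  ->  [[67, -152], [-26, 59]]
... * rho(b^-1) = [[-1, -2], [-2, -5]]  ->  [[237, 626], [-92, -243]]
... * rho(a^-1) = [[-2, 3], [-1, 1]]  ->  [[-1100, 1337], [427, -519]]
... * rho(b^-1) = [[-1, -2], [-2, -5]]  ->  [[-1574, -4485], [611, 1741]]
... * rho(a) = [[1, -3], [1, -2]]  ->  [[-6059, 13692], [2352, -5315]]
tr = -6059 + -5315 = -11374

-11374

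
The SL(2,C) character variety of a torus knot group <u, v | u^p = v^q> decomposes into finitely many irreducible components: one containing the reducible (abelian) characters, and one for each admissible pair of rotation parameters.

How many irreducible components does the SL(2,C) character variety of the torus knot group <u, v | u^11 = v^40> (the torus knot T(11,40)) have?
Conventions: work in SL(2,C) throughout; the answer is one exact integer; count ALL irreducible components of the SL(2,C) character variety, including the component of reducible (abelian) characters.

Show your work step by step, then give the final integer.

Gamma = < u, v | u^11 = v^40 > (torus knot T(11,40)); the central element u^11 = v^40 acts as +I or -I in any irreducible SL(2,C) representation.
So on each irreducible component the traces are pinned: tr(u) = 2*cos(pi*alpha/11) with 1 <= alpha <= 10, tr(v) = 2*cos(pi*beta/40) with 1 <= beta <= 39.
Consistency of u^11 = (-1)^alpha I with v^40 = (-1)^beta I forces alpha = beta (mod 2).
Counting: 5 odd alphas x 20 odd betas + 5 even alphas x 19 even betas = 100 + 95 = 195.
components with irreducible characters: 195; plus the single component of reducible (abelian) characters: total 196.

196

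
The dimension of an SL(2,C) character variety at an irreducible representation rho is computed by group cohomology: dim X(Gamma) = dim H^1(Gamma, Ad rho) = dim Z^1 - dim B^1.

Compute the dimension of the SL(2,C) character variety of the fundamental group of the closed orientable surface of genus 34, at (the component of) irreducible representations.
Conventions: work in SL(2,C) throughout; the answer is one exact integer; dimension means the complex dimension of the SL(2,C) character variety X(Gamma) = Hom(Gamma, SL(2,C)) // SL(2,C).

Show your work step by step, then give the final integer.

The genus-34 surface group: 2g = 68 generators, one relator prod [a_i, b_i].
Unconstrained cocycle data is one sl_2 vector per generator (204 dimensions), cut by the relator condition d_2(z) = 0.
At an irreducible rho, H^2 = coker(d_2) vanishes (Poincare duality: H^2 is dual to H^0 = invariants = 0), so d_2 is surjective onto sl_2 and dim Z^1 = 204 - 3 = 201.
As always at irreducible rho, dim B^1 = 3.
Hence dim X = 201 - 3 = 198.

198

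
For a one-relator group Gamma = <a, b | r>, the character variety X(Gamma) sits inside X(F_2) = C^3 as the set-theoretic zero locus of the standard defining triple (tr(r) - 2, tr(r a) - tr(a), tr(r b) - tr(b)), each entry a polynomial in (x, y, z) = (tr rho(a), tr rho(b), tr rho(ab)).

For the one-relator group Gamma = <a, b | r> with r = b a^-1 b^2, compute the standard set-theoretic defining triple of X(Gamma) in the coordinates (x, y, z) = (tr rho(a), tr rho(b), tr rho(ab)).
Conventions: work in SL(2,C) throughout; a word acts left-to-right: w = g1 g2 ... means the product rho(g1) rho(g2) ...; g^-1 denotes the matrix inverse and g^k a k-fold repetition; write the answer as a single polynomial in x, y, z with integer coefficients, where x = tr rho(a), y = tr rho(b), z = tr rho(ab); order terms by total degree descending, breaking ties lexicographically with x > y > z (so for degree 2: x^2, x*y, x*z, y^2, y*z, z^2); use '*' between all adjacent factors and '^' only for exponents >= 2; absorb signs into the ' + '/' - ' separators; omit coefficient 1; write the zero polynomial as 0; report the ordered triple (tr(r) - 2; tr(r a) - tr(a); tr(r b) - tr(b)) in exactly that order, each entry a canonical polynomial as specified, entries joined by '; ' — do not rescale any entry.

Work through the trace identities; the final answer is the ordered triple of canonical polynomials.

x*y^3 - y^2*z - 2*x*y + z - 2; x*y^2*z - x^2*y - y*z^2 - x + y; x*y^4 - y^3*z - 3*x*y^2 + 2*y*z + x - y

use: trace(b^2) = trace(b) trace(b) - trace(1)  (reduce the b square) = y^2 - 2
trace(b^3) = trace(b) trace(b^2) - trace(b)  (reduce the b square) = y^3 - 3*y
use: trace(a b^2) = trace(b) trace(a b) - trace(a)  (reduce the b square) = y*z - x
trace(b^3 a) = trace(b) trace(a b^2) - trace(a b)  (reduce the b square) = y^2*z - x*y - z
use: trace(b a^-1 b^2) = trace(b^3) trace(a) - trace(b^3 a)  (eliminate a^-1) = x*y^3 - y^2*z - 2*x*y + z
use: trace(a b a b) = trace(b a) trace(b a) - trace(1)   [split at repeated b] = z^2 - 2
apply: trace(a b a) = trace(a) trace(b a) - trace(b) = x*z - y
trace(b^2 a b a) = trace(b) trace(a b a b) - trace(a b a) = y*z^2 - x*z - y
use: trace(b a^-1 b^2 a) = trace(b^2 a b) trace(a) - trace(b^2 a b a) = x*y^2*z - x^2*y - y*z^2 + y
apply: trace(b^4) = trace(b) trace(b^3) - trace(b^2) = y^4 - 4*y^2 + 2
use: trace(b^4 a) = trace(b) trace(a b^3) - trace(a b^2) = y^3*z - x*y^2 - 2*y*z + x
trace(b a^-1 b^3) = trace(b^4) trace(a) - trace(b^4 a) = x*y^4 - y^3*z - 3*x*y^2 + 2*y*z + x
assemble the triple (trace(r) - 2; trace(r a) - x; trace(r b) - y)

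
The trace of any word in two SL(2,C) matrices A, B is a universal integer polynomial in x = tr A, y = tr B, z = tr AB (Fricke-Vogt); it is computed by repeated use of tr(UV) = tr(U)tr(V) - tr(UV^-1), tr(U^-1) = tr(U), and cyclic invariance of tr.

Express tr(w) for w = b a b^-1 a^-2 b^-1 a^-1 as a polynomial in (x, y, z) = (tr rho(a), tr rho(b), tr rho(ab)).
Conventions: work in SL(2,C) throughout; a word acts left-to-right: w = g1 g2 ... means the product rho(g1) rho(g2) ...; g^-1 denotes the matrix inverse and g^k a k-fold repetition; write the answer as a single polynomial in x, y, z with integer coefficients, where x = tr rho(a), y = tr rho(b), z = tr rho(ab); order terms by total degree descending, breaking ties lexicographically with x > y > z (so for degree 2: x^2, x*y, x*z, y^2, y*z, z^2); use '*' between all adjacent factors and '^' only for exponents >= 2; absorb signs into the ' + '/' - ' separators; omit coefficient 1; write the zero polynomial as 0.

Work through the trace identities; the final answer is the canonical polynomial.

-x^2*y*z^2 + x^3*z + 2*x*y^2*z + x*z^3 - x^2*y - y^3 - y*z^2 - 3*x*z + 3*y

use: tr(a^-1) = tr(a) = x
use: tr(b a b) = tr(b) * tr(a b) - tr(a)   [square of b] = y*z - x
use: tr(a b a b) = tr(b a) * tr(b a) - tr(1)   [split at a repeated b] = z^2 - 2
apply: tr(a b a) = tr(a) * tr(b a) - tr(b)   [square of a] = x*z - y
apply: tr(b a b a b) = tr(b) * tr(a b a b) - tr(a b a)   [square of b] = y*z^2 - x*z - y
tr(b a b a b a) = tr(b a) * tr(b a b a) - tr(b^-1 a^-1)   [split at a repeated b] = z^3 - 3*z
use: tr(a b a b a^-1 b) = tr(b a b a b) * tr(a) - tr(b a b a b a)   [inverse elimination on a] = x*y*z^2 - x^2*z - z^3 - x*y + 3*z
use: tr(b a b a^-1 b^-1 a) = tr(a b a b a^-1) * tr(b) - tr(a b a b a^-1 b)   [inverse elimination on b] = -x*y*z^2 + x^2*z + y^2*z + z^3 - 3*z
tr(a^-1 b^-1 a^-1 b a b) = tr(b a b a^-1 b^-1) * tr(a) - tr(b a b a^-1 b^-1 a)   [inverse elimination on a] = x*y*z^2 - x^2*z - y^2*z - z^3 + x*y + 3*z
tr(a^-1 b^-1 a^-1 b a b^-1) = tr(a^-1 b^-1 a^-1 b a) * tr(b) - tr(a^-1 b^-1 a^-1 b a b)   [inverse elimination on b] = -x*y*z^2 + x^2*z + y^2*z + z^3 - 3*z
tr(a b^-1) = tr(a) * tr(b) - tr(a b)   [inverse elimination on b] = x*y - z
use: tr(a b a b^-1) = tr(a b a) * tr(b) - tr(a b a b)   [inverse elimination on b] = x*y*z - y^2 - z^2 + 2
tr(b a b^-2 a) = tr(a b a b^-1) * tr(b) - tr(a b a)   [inverse elimination on b] = x*y^2*z - y^3 - y*z^2 - x*z + 3*y
use: tr(b^-1 a^-1 b a b^-1) = tr(b a b^-2) * tr(a) - tr(b a b^-2 a)   [inverse elimination on a] = -x*y^2*z + x^2*y + y^3 + y*z^2 - 3*y
tr(b a b^-1 a^-2 b^-1 a^-1) = tr(a^-1 b^-1 a^-1 b a b^-1) * tr(a) - tr(a^-1 b^-1 a^-1 b a b^-1 a)   [inverse elimination on a] = -x^2*y*z^2 + x^3*z + 2*x*y^2*z + x*z^3 - x^2*y - y^3 - y*z^2 - 3*x*z + 3*y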